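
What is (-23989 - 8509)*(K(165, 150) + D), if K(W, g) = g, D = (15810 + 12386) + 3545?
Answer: -1036393718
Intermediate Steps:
D = 31741 (D = 28196 + 3545 = 31741)
(-23989 - 8509)*(K(165, 150) + D) = (-23989 - 8509)*(150 + 31741) = -32498*31891 = -1036393718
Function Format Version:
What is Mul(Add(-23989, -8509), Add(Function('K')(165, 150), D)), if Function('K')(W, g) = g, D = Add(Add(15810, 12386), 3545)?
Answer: -1036393718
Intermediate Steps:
D = 31741 (D = Add(28196, 3545) = 31741)
Mul(Add(-23989, -8509), Add(Function('K')(165, 150), D)) = Mul(Add(-23989, -8509), Add(150, 31741)) = Mul(-32498, 31891) = -1036393718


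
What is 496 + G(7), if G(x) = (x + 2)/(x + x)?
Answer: 6953/14 ≈ 496.64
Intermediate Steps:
G(x) = (2 + x)/(2*x) (G(x) = (2 + x)/((2*x)) = (2 + x)*(1/(2*x)) = (2 + x)/(2*x))
496 + G(7) = 496 + (1/2)*(2 + 7)/7 = 496 + (1/2)*(1/7)*9 = 496 + 9/14 = 6953/14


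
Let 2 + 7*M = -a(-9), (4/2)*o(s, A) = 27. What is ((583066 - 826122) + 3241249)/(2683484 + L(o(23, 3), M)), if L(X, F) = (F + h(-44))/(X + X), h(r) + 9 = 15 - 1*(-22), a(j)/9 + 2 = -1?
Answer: 566658477/507178697 ≈ 1.1173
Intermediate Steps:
o(s, A) = 27/2 (o(s, A) = (½)*27 = 27/2)
a(j) = -27 (a(j) = -18 + 9*(-1) = -18 - 9 = -27)
h(r) = 28 (h(r) = -9 + (15 - 1*(-22)) = -9 + (15 + 22) = -9 + 37 = 28)
M = 25/7 (M = -2/7 + (-1*(-27))/7 = -2/7 + (⅐)*27 = -2/7 + 27/7 = 25/7 ≈ 3.5714)
L(X, F) = (28 + F)/(2*X) (L(X, F) = (F + 28)/(X + X) = (28 + F)/((2*X)) = (28 + F)*(1/(2*X)) = (28 + F)/(2*X))
((583066 - 826122) + 3241249)/(2683484 + L(o(23, 3), M)) = ((583066 - 826122) + 3241249)/(2683484 + (28 + 25/7)/(2*(27/2))) = (-243056 + 3241249)/(2683484 + (½)*(2/27)*(221/7)) = 2998193/(2683484 + 221/189) = 2998193/(507178697/189) = 2998193*(189/507178697) = 566658477/507178697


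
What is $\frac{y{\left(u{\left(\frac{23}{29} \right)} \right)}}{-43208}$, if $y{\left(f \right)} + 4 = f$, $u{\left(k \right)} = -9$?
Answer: $\frac{13}{43208} \approx 0.00030087$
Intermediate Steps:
$y{\left(f \right)} = -4 + f$
$\frac{y{\left(u{\left(\frac{23}{29} \right)} \right)}}{-43208} = \frac{-4 - 9}{-43208} = \left(-13\right) \left(- \frac{1}{43208}\right) = \frac{13}{43208}$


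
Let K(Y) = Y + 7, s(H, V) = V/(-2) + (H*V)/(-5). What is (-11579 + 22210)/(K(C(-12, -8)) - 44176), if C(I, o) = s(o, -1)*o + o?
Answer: -53155/220841 ≈ -0.24069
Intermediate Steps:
s(H, V) = -V/2 - H*V/5 (s(H, V) = V*(-1/2) + (H*V)*(-1/5) = -V/2 - H*V/5)
C(I, o) = o + o*(1/2 + o/5) (C(I, o) = (-1/10*(-1)*(5 + 2*o))*o + o = (1/2 + o/5)*o + o = o*(1/2 + o/5) + o = o + o*(1/2 + o/5))
K(Y) = 7 + Y
(-11579 + 22210)/(K(C(-12, -8)) - 44176) = (-11579 + 22210)/((7 + (1/10)*(-8)*(15 + 2*(-8))) - 44176) = 10631/((7 + (1/10)*(-8)*(15 - 16)) - 44176) = 10631/((7 + (1/10)*(-8)*(-1)) - 44176) = 10631/((7 + 4/5) - 44176) = 10631/(39/5 - 44176) = 10631/(-220841/5) = 10631*(-5/220841) = -53155/220841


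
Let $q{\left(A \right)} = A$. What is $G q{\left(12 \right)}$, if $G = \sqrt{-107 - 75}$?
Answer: $12 i \sqrt{182} \approx 161.89 i$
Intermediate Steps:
$G = i \sqrt{182}$ ($G = \sqrt{-182} = i \sqrt{182} \approx 13.491 i$)
$G q{\left(12 \right)} = i \sqrt{182} \cdot 12 = 12 i \sqrt{182}$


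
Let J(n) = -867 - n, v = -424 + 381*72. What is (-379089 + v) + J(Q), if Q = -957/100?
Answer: -35293843/100 ≈ -3.5294e+5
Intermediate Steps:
Q = -957/100 (Q = -957*1/100 = -957/100 ≈ -9.5700)
v = 27008 (v = -424 + 27432 = 27008)
(-379089 + v) + J(Q) = (-379089 + 27008) + (-867 - 1*(-957/100)) = -352081 + (-867 + 957/100) = -352081 - 85743/100 = -35293843/100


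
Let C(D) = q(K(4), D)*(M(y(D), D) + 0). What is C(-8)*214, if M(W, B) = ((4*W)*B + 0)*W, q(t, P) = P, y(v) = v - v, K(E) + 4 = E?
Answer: 0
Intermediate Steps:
K(E) = -4 + E
y(v) = 0
M(W, B) = 4*B*W² (M(W, B) = (4*B*W + 0)*W = (4*B*W)*W = 4*B*W²)
C(D) = 0 (C(D) = D*(4*D*0² + 0) = D*(4*D*0 + 0) = D*(0 + 0) = D*0 = 0)
C(-8)*214 = 0*214 = 0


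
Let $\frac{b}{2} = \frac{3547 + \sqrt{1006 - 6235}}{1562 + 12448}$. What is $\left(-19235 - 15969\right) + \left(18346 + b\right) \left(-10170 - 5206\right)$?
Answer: $- \frac{1976328255172}{7005} - \frac{15376 i \sqrt{581}}{2335} \approx -2.8213 \cdot 10^{8} - 158.72 i$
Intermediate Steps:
$b = \frac{3547}{7005} + \frac{i \sqrt{581}}{2335}$ ($b = 2 \frac{3547 + \sqrt{1006 - 6235}}{1562 + 12448} = 2 \frac{3547 + \sqrt{-5229}}{14010} = 2 \left(3547 + 3 i \sqrt{581}\right) \frac{1}{14010} = 2 \left(\frac{3547}{14010} + \frac{i \sqrt{581}}{4670}\right) = \frac{3547}{7005} + \frac{i \sqrt{581}}{2335} \approx 0.50635 + 0.010323 i$)
$\left(-19235 - 15969\right) + \left(18346 + b\right) \left(-10170 - 5206\right) = \left(-19235 - 15969\right) + \left(18346 + \left(\frac{3547}{7005} + \frac{i \sqrt{581}}{2335}\right)\right) \left(-10170 - 5206\right) = -35204 + \left(\frac{128517277}{7005} + \frac{i \sqrt{581}}{2335}\right) \left(-15376\right) = -35204 - \left(\frac{1976081651152}{7005} + \frac{15376 i \sqrt{581}}{2335}\right) = - \frac{1976328255172}{7005} - \frac{15376 i \sqrt{581}}{2335}$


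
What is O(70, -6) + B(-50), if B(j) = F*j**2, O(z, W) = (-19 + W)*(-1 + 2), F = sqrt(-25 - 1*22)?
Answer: -25 + 2500*I*sqrt(47) ≈ -25.0 + 17139.0*I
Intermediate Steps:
F = I*sqrt(47) (F = sqrt(-25 - 22) = sqrt(-47) = I*sqrt(47) ≈ 6.8557*I)
O(z, W) = -19 + W (O(z, W) = (-19 + W)*1 = -19 + W)
B(j) = I*sqrt(47)*j**2 (B(j) = (I*sqrt(47))*j**2 = I*sqrt(47)*j**2)
O(70, -6) + B(-50) = (-19 - 6) + I*sqrt(47)*(-50)**2 = -25 + I*sqrt(47)*2500 = -25 + 2500*I*sqrt(47)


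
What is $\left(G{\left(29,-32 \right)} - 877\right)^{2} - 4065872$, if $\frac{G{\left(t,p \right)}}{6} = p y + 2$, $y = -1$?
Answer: $-3612943$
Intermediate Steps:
$G{\left(t,p \right)} = 12 - 6 p$ ($G{\left(t,p \right)} = 6 \left(p \left(-1\right) + 2\right) = 6 \left(- p + 2\right) = 6 \left(2 - p\right) = 12 - 6 p$)
$\left(G{\left(29,-32 \right)} - 877\right)^{2} - 4065872 = \left(\left(12 - -192\right) - 877\right)^{2} - 4065872 = \left(\left(12 + 192\right) - 877\right)^{2} - 4065872 = \left(204 - 877\right)^{2} - 4065872 = \left(-673\right)^{2} - 4065872 = 452929 - 4065872 = -3612943$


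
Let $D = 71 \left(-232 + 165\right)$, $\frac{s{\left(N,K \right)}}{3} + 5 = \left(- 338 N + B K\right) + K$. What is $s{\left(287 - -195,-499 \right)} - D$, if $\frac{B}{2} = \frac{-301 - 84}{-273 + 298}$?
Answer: $- \frac{2196977}{5} \approx -4.394 \cdot 10^{5}$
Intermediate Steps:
$B = - \frac{154}{5}$ ($B = 2 \frac{-301 - 84}{-273 + 298} = 2 \left(- \frac{385}{25}\right) = 2 \left(\left(-385\right) \frac{1}{25}\right) = 2 \left(- \frac{77}{5}\right) = - \frac{154}{5} \approx -30.8$)
$s{\left(N,K \right)} = -15 - 1014 N - \frac{447 K}{5}$ ($s{\left(N,K \right)} = -15 + 3 \left(\left(- 338 N - \frac{154 K}{5}\right) + K\right) = -15 + 3 \left(- 338 N - \frac{149 K}{5}\right) = -15 - \left(1014 N + \frac{447 K}{5}\right) = -15 - 1014 N - \frac{447 K}{5}$)
$D = -4757$ ($D = 71 \left(-67\right) = -4757$)
$s{\left(287 - -195,-499 \right)} - D = \left(-15 - 1014 \left(287 - -195\right) - - \frac{223053}{5}\right) - -4757 = \left(-15 - 1014 \left(287 + 195\right) + \frac{223053}{5}\right) + 4757 = \left(-15 - 488748 + \frac{223053}{5}\right) + 4757 = - \frac{2220762}{5} + 4757 = - \frac{2196977}{5}$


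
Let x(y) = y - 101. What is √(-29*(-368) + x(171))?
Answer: √10742 ≈ 103.64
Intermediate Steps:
x(y) = -101 + y
√(-29*(-368) + x(171)) = √(-29*(-368) + (-101 + 171)) = √(10672 + 70) = √10742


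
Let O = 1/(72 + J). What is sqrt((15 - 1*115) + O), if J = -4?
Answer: I*sqrt(115583)/34 ≈ 9.9993*I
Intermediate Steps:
O = 1/68 (O = 1/(72 - 4) = 1/68 ≈ 0.014706)
sqrt((15 - 1*115) + O) = sqrt((15 - 1*115) + 1/68) = sqrt((15 - 115) + 1/68) = sqrt(-100 + 1/68) = sqrt(-6799/68) = I*sqrt(115583)/34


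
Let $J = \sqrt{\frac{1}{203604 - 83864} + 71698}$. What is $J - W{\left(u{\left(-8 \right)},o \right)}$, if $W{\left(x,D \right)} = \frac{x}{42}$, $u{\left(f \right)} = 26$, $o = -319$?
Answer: $- \frac{13}{21} + \frac{\sqrt{256995522926135}}{59870} \approx 267.15$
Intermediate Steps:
$W{\left(x,D \right)} = \frac{x}{42}$ ($W{\left(x,D \right)} = x \frac{1}{42} = \frac{x}{42}$)
$J = \frac{\sqrt{256995522926135}}{59870}$ ($J = \sqrt{\frac{1}{119740} + 71698} = \sqrt{\frac{8585118521}{119740}} = \frac{\sqrt{256995522926135}}{59870} \approx 267.76$)
$J - W{\left(u{\left(-8 \right)},o \right)} = \frac{\sqrt{256995522926135}}{59870} - \frac{1}{42} \cdot 26 = \frac{\sqrt{256995522926135}}{59870} - \frac{13}{21} = - \frac{13}{21} + \frac{\sqrt{256995522926135}}{59870}$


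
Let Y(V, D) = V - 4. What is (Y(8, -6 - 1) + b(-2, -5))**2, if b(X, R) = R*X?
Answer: 196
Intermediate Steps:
Y(V, D) = -4 + V
(Y(8, -6 - 1) + b(-2, -5))**2 = ((-4 + 8) - 5*(-2))**2 = (4 + 10)**2 = 14**2 = 196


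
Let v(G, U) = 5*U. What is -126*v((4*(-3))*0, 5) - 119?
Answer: -3269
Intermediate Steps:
-126*v((4*(-3))*0, 5) - 119 = -630*5 - 119 = -126*25 - 119 = -3150 - 119 = -3269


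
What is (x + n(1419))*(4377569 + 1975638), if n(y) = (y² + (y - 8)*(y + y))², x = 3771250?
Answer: 230088221302213171037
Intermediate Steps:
n(y) = (y² + 2*y*(-8 + y))² (n(y) = (y² + (-8 + y)*(2*y))² = (y² + 2*y*(-8 + y))²)
(x + n(1419))*(4377569 + 1975638) = (3771250 + 1419²*(-16 + 3*1419)²)*(4377569 + 1975638) = (3771250 + 2013561*(-16 + 4257)²)*6353207 = (3771250 + 2013561*4241²)*6353207 = (3771250 + 2013561*17986081)*6353207 = (3771250 + 36216071244441)*6353207 = 36216075015691*6353207 = 230088221302213171037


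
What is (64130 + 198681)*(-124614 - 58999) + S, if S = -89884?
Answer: -48255606027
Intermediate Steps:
(64130 + 198681)*(-124614 - 58999) + S = (64130 + 198681)*(-124614 - 58999) - 89884 = 262811*(-183613) - 89884 = -48255516143 - 89884 = -48255606027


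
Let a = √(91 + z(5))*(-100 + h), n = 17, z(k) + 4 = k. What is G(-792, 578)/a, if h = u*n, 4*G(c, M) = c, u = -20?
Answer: 9*√23/920 ≈ 0.046916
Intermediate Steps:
z(k) = -4 + k
G(c, M) = c/4
h = -340 (h = -20*17 = -340)
a = -880*√23 (a = √(91 + (-4 + 5))*(-100 - 340) = √(91 + 1)*(-440) = √92*(-440) = (2*√23)*(-440) = -880*√23 ≈ -4220.3)
G(-792, 578)/a = ((¼)*(-792))/((-880*√23)) = -(-9)*√23/920 = 9*√23/920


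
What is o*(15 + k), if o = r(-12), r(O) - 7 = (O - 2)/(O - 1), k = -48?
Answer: -3465/13 ≈ -266.54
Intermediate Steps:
r(O) = 7 + (-2 + O)/(-1 + O) (r(O) = 7 + (O - 2)/(O - 1) = 7 + (-2 + O)/(-1 + O))
o = 105/13 (o = (-9 + 8*(-12))/(-1 - 12) = (-9 - 96)/(-13) = -1/13*(-105) = 105/13 ≈ 8.0769)
o*(15 + k) = 105*(15 - 48)/13 = (105/13)*(-33) = -3465/13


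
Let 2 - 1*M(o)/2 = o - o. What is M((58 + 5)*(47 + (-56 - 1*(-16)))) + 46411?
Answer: 46415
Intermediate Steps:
M(o) = 4 (M(o) = 4 - 2*(o - o) = 4 - 2*0 = 4 + 0 = 4)
M((58 + 5)*(47 + (-56 - 1*(-16)))) + 46411 = 4 + 46411 = 46415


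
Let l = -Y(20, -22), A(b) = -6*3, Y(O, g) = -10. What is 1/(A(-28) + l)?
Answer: -⅛ ≈ -0.12500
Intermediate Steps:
A(b) = -18
l = 10 (l = -1*(-10) = 10)
1/(A(-28) + l) = 1/(-18 + 10) = 1/(-8) = -⅛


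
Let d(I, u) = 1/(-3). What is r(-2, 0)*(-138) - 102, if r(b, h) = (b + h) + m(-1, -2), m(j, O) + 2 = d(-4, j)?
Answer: 496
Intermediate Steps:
d(I, u) = -⅓
m(j, O) = -7/3 (m(j, O) = -2 - ⅓ = -7/3)
r(b, h) = -7/3 + b + h (r(b, h) = (b + h) - 7/3 = -7/3 + b + h)
r(-2, 0)*(-138) - 102 = (-7/3 - 2 + 0)*(-138) - 102 = -13/3*(-138) - 102 = 598 - 102 = 496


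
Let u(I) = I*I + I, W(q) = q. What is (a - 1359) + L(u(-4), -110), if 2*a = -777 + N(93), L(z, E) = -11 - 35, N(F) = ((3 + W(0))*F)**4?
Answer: 3029608847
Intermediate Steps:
u(I) = I + I**2 (u(I) = I**2 + I = I + I**2)
N(F) = 81*F**4 (N(F) = ((3 + 0)*F)**4 = (3*F)**4 = 81*F**4)
L(z, E) = -46
a = 3029610252 (a = (-777 + 81*93**4)/2 = (-777 + 81*74805201)/2 = (-777 + 6059221281)/2 = (1/2)*6059220504 = 3029610252)
(a - 1359) + L(u(-4), -110) = (3029610252 - 1359) - 46 = 3029608893 - 46 = 3029608847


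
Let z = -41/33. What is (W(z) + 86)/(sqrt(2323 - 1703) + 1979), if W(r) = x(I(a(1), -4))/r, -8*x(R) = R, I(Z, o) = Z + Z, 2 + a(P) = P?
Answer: 27846509/642194644 - 14071*sqrt(155)/321097322 ≈ 0.042816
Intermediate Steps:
a(P) = -2 + P
I(Z, o) = 2*Z
x(R) = -R/8
z = -41/33 (z = -41*1/33 = -41/33 ≈ -1.2424)
W(r) = 1/(4*r) (W(r) = (-(-2 + 1)/4)/r = (-(-1)/4)/r = (-1/8*(-2))/r = 1/(4*r))
(W(z) + 86)/(sqrt(2323 - 1703) + 1979) = (1/(4*(-41/33)) + 86)/(sqrt(2323 - 1703) + 1979) = ((1/4)*(-33/41) + 86)/(sqrt(620) + 1979) = (-33/164 + 86)/(2*sqrt(155) + 1979) = 14071/(164*(1979 + 2*sqrt(155)))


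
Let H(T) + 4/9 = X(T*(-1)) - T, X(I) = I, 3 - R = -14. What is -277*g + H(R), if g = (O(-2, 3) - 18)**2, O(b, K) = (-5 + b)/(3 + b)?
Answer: -1558435/9 ≈ -1.7316e+5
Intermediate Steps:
R = 17 (R = 3 - 1*(-14) = 3 + 14 = 17)
H(T) = -4/9 - 2*T (H(T) = -4/9 + (T*(-1) - T) = -4/9 + (-T - T) = -4/9 - 2*T)
O(b, K) = (-5 + b)/(3 + b)
g = 625 (g = ((-5 - 2)/(3 - 2) - 18)**2 = (-7/1 - 18)**2 = (1*(-7) - 18)**2 = (-7 - 18)**2 = (-25)**2 = 625)
-277*g + H(R) = -277*625 + (-4/9 - 2*17) = -173125 + (-4/9 - 34) = -173125 - 310/9 = -1558435/9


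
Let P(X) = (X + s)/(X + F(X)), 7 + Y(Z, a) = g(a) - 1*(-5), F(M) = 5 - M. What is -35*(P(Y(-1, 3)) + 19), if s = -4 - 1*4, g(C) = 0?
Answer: -595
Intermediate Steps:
Y(Z, a) = -2 (Y(Z, a) = -7 + (0 - 1*(-5)) = -7 + (0 + 5) = -7 + 5 = -2)
s = -8 (s = -4 - 4 = -8)
P(X) = -8/5 + X/5 (P(X) = (X - 8)/(X + (5 - X)) = (-8 + X)/5 = (-8 + X)*(⅕) = -8/5 + X/5)
-35*(P(Y(-1, 3)) + 19) = -35*((-8/5 + (⅕)*(-2)) + 19) = -35*((-8/5 - ⅖) + 19) = -35*(-2 + 19) = -35*17 = -595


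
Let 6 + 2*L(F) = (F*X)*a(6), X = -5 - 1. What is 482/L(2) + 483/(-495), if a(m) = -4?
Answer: 8461/385 ≈ 21.977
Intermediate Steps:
X = -6
L(F) = -3 + 12*F (L(F) = -3 + ((F*(-6))*(-4))/2 = -3 + (-6*F*(-4))/2 = -3 + (24*F)/2 = -3 + 12*F)
482/L(2) + 483/(-495) = 482/(-3 + 12*2) + 483/(-495) = 482/(-3 + 24) + 483*(-1/495) = 482/21 - 161/165 = 8461/385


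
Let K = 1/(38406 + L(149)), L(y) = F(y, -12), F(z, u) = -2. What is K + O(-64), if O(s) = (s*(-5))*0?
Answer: 1/38404 ≈ 2.6039e-5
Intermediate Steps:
O(s) = 0 (O(s) = -5*s*0 = 0)
L(y) = -2
K = 1/38404 (K = 1/(38406 - 2) = 1/38404 ≈ 2.6039e-5)
K + O(-64) = 1/38404 + 0 = 1/38404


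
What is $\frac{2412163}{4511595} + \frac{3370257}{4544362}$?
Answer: $\frac{26166976504921}{20502320877390} \approx 1.2763$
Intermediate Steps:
$\frac{2412163}{4511595} + \frac{3370257}{4544362} = \frac{26166976504921}{20502320877390}$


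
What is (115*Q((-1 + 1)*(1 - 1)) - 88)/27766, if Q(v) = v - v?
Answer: -44/13883 ≈ -0.0031693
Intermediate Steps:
Q(v) = 0
(115*Q((-1 + 1)*(1 - 1)) - 88)/27766 = (115*0 - 88)/27766 = (0 - 88)*(1/27766) = -88*1/27766 = -44/13883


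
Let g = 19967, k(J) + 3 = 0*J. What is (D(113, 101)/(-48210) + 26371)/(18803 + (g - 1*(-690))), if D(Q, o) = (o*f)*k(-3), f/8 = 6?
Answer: 211893409/317061100 ≈ 0.66830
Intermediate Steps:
f = 48 (f = 8*6 = 48)
k(J) = -3 (k(J) = -3 + 0*J = -3 + 0 = -3)
D(Q, o) = -144*o (D(Q, o) = (o*48)*(-3) = (48*o)*(-3) = -144*o)
(D(113, 101)/(-48210) + 26371)/(18803 + (g - 1*(-690))) = (-144*101/(-48210) + 26371)/(18803 + (19967 - 1*(-690))) = (-14544*(-1/48210) + 26371)/(18803 + (19967 + 690)) = (2424/8035 + 26371)/(18803 + 20657) = (211893409/8035)/39460 = (211893409/8035)*(1/39460) = 211893409/317061100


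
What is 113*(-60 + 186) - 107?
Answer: 14131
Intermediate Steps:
113*(-60 + 186) - 107 = 113*126 - 107 = 14238 - 107 = 14131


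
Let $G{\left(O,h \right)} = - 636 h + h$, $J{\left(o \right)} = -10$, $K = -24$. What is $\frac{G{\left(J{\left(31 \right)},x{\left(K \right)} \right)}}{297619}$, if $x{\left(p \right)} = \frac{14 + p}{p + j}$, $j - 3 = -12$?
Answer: $- \frac{6350}{9821427} \approx -0.00064655$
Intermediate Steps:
$j = -9$ ($j = 3 - 12 = -9$)
$x{\left(p \right)} = \frac{14 + p}{-9 + p}$ ($x{\left(p \right)} = \frac{14 + p}{p - 9} = \frac{14 + p}{-9 + p}$)
$G{\left(O,h \right)} = - 635 h$
$\frac{G{\left(J{\left(31 \right)},x{\left(K \right)} \right)}}{297619} = \frac{\left(-635\right) \frac{14 - 24}{-9 - 24}}{297619} = - 635 \frac{1}{-33} \left(-10\right) \frac{1}{297619} = - 635 \left(\left(- \frac{1}{33}\right) \left(-10\right)\right) \frac{1}{297619} = \left(-635\right) \frac{10}{33} \cdot \frac{1}{297619} = \left(- \frac{6350}{33}\right) \frac{1}{297619} = - \frac{6350}{9821427}$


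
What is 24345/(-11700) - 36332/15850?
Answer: -1802117/412100 ≈ -4.3730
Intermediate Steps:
24345/(-11700) - 36332/15850 = 24345*(-1/11700) - 36332*1/15850 = -541/260 - 18166/7925 = -1802117/412100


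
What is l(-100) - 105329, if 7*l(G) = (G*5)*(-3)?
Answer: -735803/7 ≈ -1.0511e+5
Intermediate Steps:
l(G) = -15*G/7 (l(G) = ((G*5)*(-3))/7 = ((5*G)*(-3))/7 = (-15*G)/7 = -15*G/7)
l(-100) - 105329 = -15/7*(-100) - 105329 = 1500/7 - 105329 = -735803/7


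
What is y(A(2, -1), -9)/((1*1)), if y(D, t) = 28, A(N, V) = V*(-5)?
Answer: 28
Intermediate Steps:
A(N, V) = -5*V
y(A(2, -1), -9)/((1*1)) = 28/((1*1)) = 28/1 = 28*1 = 28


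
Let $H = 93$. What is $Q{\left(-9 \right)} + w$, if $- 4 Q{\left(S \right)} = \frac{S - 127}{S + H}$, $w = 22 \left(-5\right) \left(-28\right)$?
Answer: $\frac{129377}{42} \approx 3080.4$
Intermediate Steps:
$w = 3080$ ($w = \left(-110\right) \left(-28\right) = 3080$)
$Q{\left(S \right)} = - \frac{-127 + S}{4 \left(93 + S\right)}$ ($Q{\left(S \right)} = - \frac{\left(S - 127\right) \frac{1}{S + 93}}{4} = - \frac{\left(-127 + S\right) \frac{1}{93 + S}}{4} = - \frac{\frac{1}{93 + S} \left(-127 + S\right)}{4} = - \frac{-127 + S}{4 \left(93 + S\right)}$)
$Q{\left(-9 \right)} + w = \frac{127 - -9}{4 \left(93 - 9\right)} + 3080 = \frac{127 + 9}{4 \cdot 84} + 3080 = \frac{1}{4} \cdot \frac{1}{84} \cdot 136 + 3080 = \frac{17}{42} + 3080 = \frac{129377}{42}$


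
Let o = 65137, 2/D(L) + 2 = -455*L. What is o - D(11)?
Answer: 326140961/5007 ≈ 65137.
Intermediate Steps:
D(L) = 2/(-2 - 455*L)
o - D(11) = 65137 - (-2)/(2 + 455*11) = 65137 - (-2)/(2 + 5005) = 65137 - (-2)/5007 = 65137 - 1*(-2/5007) = 65137 + 2/5007 = 326140961/5007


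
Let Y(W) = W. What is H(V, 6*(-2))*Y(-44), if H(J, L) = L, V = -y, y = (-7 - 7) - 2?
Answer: 528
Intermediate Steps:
y = -16 (y = -14 - 2 = -16)
V = 16 (V = -1*(-16) = 16)
H(V, 6*(-2))*Y(-44) = (6*(-2))*(-44) = -12*(-44) = 528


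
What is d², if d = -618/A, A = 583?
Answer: 381924/339889 ≈ 1.1237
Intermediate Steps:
d = -618/583 ≈ -1.0600
d² = (-618/583)² = 381924/339889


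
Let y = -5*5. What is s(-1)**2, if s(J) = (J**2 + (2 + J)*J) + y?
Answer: 625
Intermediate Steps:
y = -25
s(J) = -25 + J**2 + J*(2 + J) (s(J) = (J**2 + (2 + J)*J) - 25 = (J**2 + J*(2 + J)) - 25 = -25 + J**2 + J*(2 + J))
s(-1)**2 = (-25 + 2*(-1) + 2*(-1)**2)**2 = (-25 - 2 + 2*1)**2 = (-25 - 2 + 2)**2 = (-25)**2 = 625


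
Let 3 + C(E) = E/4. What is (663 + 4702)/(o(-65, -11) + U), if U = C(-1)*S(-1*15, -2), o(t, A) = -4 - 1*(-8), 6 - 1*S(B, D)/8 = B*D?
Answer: 5365/628 ≈ 8.5430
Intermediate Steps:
S(B, D) = 48 - 8*B*D
C(E) = -3 + E/4
o(t, A) = 4 (o(t, A) = -4 + 8 = 4)
U = 624 (U = (-3 + (¼)*(-1))*(48 - 8*(-1*15)*(-2)) = (-3 - ¼)*(48 - 8*(-15)*(-2)) = -13*(48 - 240)/4 = -13/4*(-192) = 624)
(663 + 4702)/(o(-65, -11) + U) = (663 + 4702)/(4 + 624) = 5365/628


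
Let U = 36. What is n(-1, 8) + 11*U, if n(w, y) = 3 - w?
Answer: 400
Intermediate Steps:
n(-1, 8) + 11*U = (3 - 1*(-1)) + 11*36 = (3 + 1) + 396 = 4 + 396 = 400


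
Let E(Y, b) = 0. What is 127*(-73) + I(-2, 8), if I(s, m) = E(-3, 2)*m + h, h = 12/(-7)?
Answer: -64909/7 ≈ -9272.7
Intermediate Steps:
h = -12/7 (h = 12*(-⅐) = -12/7 ≈ -1.7143)
I(s, m) = -12/7 (I(s, m) = 0*m - 12/7 = 0 - 12/7 = -12/7)
127*(-73) + I(-2, 8) = 127*(-73) - 12/7 = -9271 - 12/7 = -64909/7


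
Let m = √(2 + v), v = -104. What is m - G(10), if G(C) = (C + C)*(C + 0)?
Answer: -200 + I*√102 ≈ -200.0 + 10.1*I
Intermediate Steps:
G(C) = 2*C² (G(C) = (2*C)*C = 2*C²)
m = I*√102 (m = √(2 - 104) = √(-102) = I*√102 ≈ 10.1*I)
m - G(10) = I*√102 - 2*10² = I*√102 - 2*100 = I*√102 - 1*200 = I*√102 - 200 = -200 + I*√102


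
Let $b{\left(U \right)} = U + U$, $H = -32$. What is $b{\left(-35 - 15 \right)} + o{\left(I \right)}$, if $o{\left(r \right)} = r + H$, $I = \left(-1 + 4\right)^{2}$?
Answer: $-123$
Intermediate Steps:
$I = 9$ ($I = 3^{2} = 9$)
$b{\left(U \right)} = 2 U$
$o{\left(r \right)} = -32 + r$ ($o{\left(r \right)} = r - 32 = -32 + r$)
$b{\left(-35 - 15 \right)} + o{\left(I \right)} = 2 \left(-35 - 15\right) + \left(-32 + 9\right) = 2 \left(-50\right) - 23 = -100 - 23 = -123$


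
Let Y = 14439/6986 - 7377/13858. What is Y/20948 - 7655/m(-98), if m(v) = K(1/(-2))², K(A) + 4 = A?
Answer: -15524471142657935/41067354873636 ≈ -378.02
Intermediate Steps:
K(A) = -4 + A
m(v) = 81/4 (m(v) = (-4 + 1/(-2))² = (-4 - ½)² = (-9/2)² = 81/4)
Y = 37139985/24202997 (Y = 14439*(1/6986) - 7377*1/13858 = 14439/6986 - 7377/13858 = 37139985/24202997 ≈ 1.5345)
Y/20948 - 7655/m(-98) = (37139985/24202997)/20948 - 7655/81/4 = (37139985/24202997)*(1/20948) - 7655*4/81 = 37139985/507004381156 - 30620/81 = -15524471142657935/41067354873636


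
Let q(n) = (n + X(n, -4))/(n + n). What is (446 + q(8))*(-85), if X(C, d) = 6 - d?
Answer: -304045/8 ≈ -38006.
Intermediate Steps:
q(n) = (10 + n)/(2*n) (q(n) = (n + (6 - 1*(-4)))/(n + n) = (n + (6 + 4))/((2*n)) = (n + 10)*(1/(2*n)) = (10 + n)*(1/(2*n)) = (10 + n)/(2*n))
(446 + q(8))*(-85) = (446 + (½)*(10 + 8)/8)*(-85) = (446 + (½)*(⅛)*18)*(-85) = (446 + 9/8)*(-85) = (3577/8)*(-85) = -304045/8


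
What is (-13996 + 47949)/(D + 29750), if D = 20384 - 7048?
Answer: 33953/43086 ≈ 0.78803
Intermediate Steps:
D = 13336
(-13996 + 47949)/(D + 29750) = (-13996 + 47949)/(13336 + 29750) = 33953/43086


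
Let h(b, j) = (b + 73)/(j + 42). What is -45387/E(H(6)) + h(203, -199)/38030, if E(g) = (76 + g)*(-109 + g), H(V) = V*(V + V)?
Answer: 135495551697/16347803980 ≈ 8.2883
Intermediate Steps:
h(b, j) = (73 + b)/(42 + j)
H(V) = 2*V² (H(V) = V*(2*V) = 2*V²)
E(g) = (-109 + g)*(76 + g)
-45387/E(H(6)) + h(203, -199)/38030 = -45387/(-8284 + (2*6²)² - 66*6²) + ((73 + 203)/(42 - 199))/38030 = -45387/(-8284 + (2*36)² - 66*36) + (276/(-157))*(1/38030) = -45387/(-8284 + 72² - 33*72) - 1/157*276*(1/38030) = -45387/(-8284 + 5184 - 2376) - 276/157*1/38030 = -45387/(-5476) - 138/2985355 = -45387*(-1/5476) - 138/2985355 = 45387/5476 - 138/2985355 = 135495551697/16347803980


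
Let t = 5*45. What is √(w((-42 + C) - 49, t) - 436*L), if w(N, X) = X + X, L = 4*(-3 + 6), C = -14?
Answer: I*√4782 ≈ 69.152*I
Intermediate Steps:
L = 12 (L = 4*3 = 12)
t = 225
w(N, X) = 2*X
√(w((-42 + C) - 49, t) - 436*L) = √(2*225 - 436*12) = √(450 - 5232) = √(-4782) = I*√4782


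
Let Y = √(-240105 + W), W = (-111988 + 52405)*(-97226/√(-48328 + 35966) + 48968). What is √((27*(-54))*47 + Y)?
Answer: √(-2618019452286 + 6181*√18543*√(-6011847558423 - 965502793*I*√12362))/6181 ≈ 97.046 - 278.32*I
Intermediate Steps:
W = -2917660344 - 2896508379*I*√12362/6181 (W = -59583*(-97226*(-I*√12362/12362) + 48968) = -59583*(-(-48613)*I*√12362/6181 + 48968) = -59583*(48613*I*√12362/6181 + 48968) = -59583*(48968 + 48613*I*√12362/6181) = -2917660344 - 2896508379*I*√12362/6181 ≈ -2.9177e+9 - 5.2103e+7*I)
Y = √(-2917900449 - 2896508379*I*√12362/6181) (Y = √(-240105 + (-2917660344 - 2896508379*I*√12362/6181)) = √(-2917900449 - 2896508379*I*√12362/6181) ≈ 482.3 - 54020.0*I)
√((27*(-54))*47 + Y) = √((27*(-54))*47 + √(-111477689275837689 - 17903318290599*I*√12362)/6181) = √(-1458*47 + √(-111477689275837689 - 17903318290599*I*√12362)/6181) = √(-68526 + √(-111477689275837689 - 17903318290599*I*√12362)/6181)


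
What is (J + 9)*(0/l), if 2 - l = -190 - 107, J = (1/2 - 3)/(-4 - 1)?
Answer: 0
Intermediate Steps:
J = 1/2 (J = (1/2 - 3)/(-5) = -5/2*(-1/5) = 1/2 ≈ 0.50000)
l = 299 (l = 2 - (-190 - 107) = 2 - 1*(-297) = 2 + 297 = 299)
(J + 9)*(0/l) = (1/2 + 9)*(0/299) = 19*(0*(1/299))/2 = (19/2)*0 = 0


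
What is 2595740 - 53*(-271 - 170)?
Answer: 2619113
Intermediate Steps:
2595740 - 53*(-271 - 170) = 2595740 - 53*(-441) = 2595740 + 23373 = 2619113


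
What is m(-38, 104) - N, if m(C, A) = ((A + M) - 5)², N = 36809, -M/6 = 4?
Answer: -31184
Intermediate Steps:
M = -24 (M = -6*4 = -24)
m(C, A) = (-29 + A)² (m(C, A) = ((A - 24) - 5)² = ((-24 + A) - 5)² = (-29 + A)²)
m(-38, 104) - N = (-29 + 104)² - 1*36809 = 75² - 36809 = 5625 - 36809 = -31184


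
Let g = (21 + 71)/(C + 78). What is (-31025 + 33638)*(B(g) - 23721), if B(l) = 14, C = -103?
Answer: -61946391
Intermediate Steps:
g = -92/25 (g = (21 + 71)/(-103 + 78) = 92/(-25) = 92*(-1/25) = -92/25 ≈ -3.6800)
(-31025 + 33638)*(B(g) - 23721) = (-31025 + 33638)*(14 - 23721) = 2613*(-23707) = -61946391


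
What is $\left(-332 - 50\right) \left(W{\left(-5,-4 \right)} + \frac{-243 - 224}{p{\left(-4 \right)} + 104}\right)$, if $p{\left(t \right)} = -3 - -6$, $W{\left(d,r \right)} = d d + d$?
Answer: $- \frac{639086}{107} \approx -5972.8$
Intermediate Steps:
$W{\left(d,r \right)} = d + d^{2}$ ($W{\left(d,r \right)} = d^{2} + d = d + d^{2}$)
$p{\left(t \right)} = 3$ ($p{\left(t \right)} = -3 + 6 = 3$)
$\left(-332 - 50\right) \left(W{\left(-5,-4 \right)} + \frac{-243 - 224}{p{\left(-4 \right)} + 104}\right) = \left(-332 - 50\right) \left(- 5 \left(1 - 5\right) + \frac{-243 - 224}{3 + 104}\right) = - 382 \left(\left(-5\right) \left(-4\right) - \frac{467}{107}\right) = - 382 \left(20 - \frac{467}{107}\right) = \left(-382\right) \frac{1673}{107} = - \frac{639086}{107}$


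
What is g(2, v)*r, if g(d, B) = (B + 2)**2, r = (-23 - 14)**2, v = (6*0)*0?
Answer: 5476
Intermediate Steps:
v = 0 (v = 0*0 = 0)
r = 1369 (r = (-37)**2 = 1369)
g(d, B) = (2 + B)**2
g(2, v)*r = (2 + 0)**2*1369 = 2**2*1369 = 4*1369 = 5476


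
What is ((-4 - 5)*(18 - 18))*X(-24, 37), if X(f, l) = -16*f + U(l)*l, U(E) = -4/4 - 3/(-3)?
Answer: 0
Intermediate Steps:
U(E) = 0 (U(E) = -4*1/4 - 3*(-1/3) = -1 + 1 = 0)
X(f, l) = -16*f (X(f, l) = -16*f + 0*l = -16*f + 0 = -16*f)
((-4 - 5)*(18 - 18))*X(-24, 37) = ((-4 - 5)*(18 - 18))*(-16*(-24)) = -9*0*384 = 0*384 = 0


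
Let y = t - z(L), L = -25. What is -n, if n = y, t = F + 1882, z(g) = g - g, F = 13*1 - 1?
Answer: -1894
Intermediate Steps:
F = 12 (F = 13 - 1 = 12)
z(g) = 0
t = 1894 (t = 12 + 1882 = 1894)
y = 1894 (y = 1894 - 1*0 = 1894 + 0 = 1894)
n = 1894
-n = -1*1894 = -1894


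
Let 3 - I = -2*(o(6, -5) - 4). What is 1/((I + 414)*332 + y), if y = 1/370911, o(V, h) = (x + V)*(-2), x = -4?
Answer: 370911/49380123253 ≈ 7.5113e-6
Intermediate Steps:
o(V, h) = 8 - 2*V (o(V, h) = (-4 + V)*(-2) = 8 - 2*V)
y = 1/370911 ≈ 2.6961e-6
I = -13 (I = 3 - (-2)*((8 - 2*6) - 4) = 3 - (-2)*((8 - 12) - 4) = 3 - (-2)*(-4 - 4) = 3 - (-2)*(-8) = 3 - 1*16 = 3 - 16 = -13)
1/((I + 414)*332 + y) = 1/((-13 + 414)*332 + 1/370911) = 1/(401*332 + 1/370911) = 1/(133132 + 1/370911) = 1/(49380123253/370911) = 370911/49380123253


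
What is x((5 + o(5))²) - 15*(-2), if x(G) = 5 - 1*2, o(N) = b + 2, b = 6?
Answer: 33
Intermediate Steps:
o(N) = 8 (o(N) = 6 + 2 = 8)
x(G) = 3 (x(G) = 5 - 2 = 3)
x((5 + o(5))²) - 15*(-2) = 3 - 15*(-2) = 3 + 30 = 33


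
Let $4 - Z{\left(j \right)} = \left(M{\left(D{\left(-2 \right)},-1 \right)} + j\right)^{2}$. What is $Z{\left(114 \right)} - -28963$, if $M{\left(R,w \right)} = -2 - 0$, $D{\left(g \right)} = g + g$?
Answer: $16423$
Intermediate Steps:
$D{\left(g \right)} = 2 g$
$M{\left(R,w \right)} = -2$ ($M{\left(R,w \right)} = -2 + 0 = -2$)
$Z{\left(j \right)} = 4 - \left(-2 + j\right)^{2}$
$Z{\left(114 \right)} - -28963 = 114 \left(4 - 114\right) - -28963 = 114 \left(4 - 114\right) + 28963 = 114 \left(-110\right) + 28963 = -12540 + 28963 = 16423$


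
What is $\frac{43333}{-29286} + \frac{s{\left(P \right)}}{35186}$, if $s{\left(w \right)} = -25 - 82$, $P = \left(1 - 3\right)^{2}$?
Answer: $- \frac{381962135}{257614299} \approx -1.4827$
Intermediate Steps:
$P = 4$ ($P = \left(-2\right)^{2} = 4$)
$s{\left(w \right)} = -107$ ($s{\left(w \right)} = -25 - 82 = -107$)
$\frac{43333}{-29286} + \frac{s{\left(P \right)}}{35186} = \frac{43333}{-29286} - \frac{107}{35186} = 43333 \left(- \frac{1}{29286}\right) - \frac{107}{35186} = - \frac{43333}{29286} - \frac{107}{35186} = - \frac{381962135}{257614299}$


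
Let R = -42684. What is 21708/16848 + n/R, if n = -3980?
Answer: 766697/554892 ≈ 1.3817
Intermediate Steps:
21708/16848 + n/R = 21708/16848 - 3980/(-42684) = 21708*(1/16848) - 3980*(-1/42684) = 67/52 + 995/10671 = 766697/554892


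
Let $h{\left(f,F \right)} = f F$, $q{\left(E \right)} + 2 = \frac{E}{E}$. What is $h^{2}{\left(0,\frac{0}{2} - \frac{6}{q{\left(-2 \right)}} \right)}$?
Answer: $0$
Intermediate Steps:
$q{\left(E \right)} = -1$ ($q{\left(E \right)} = -2 + \frac{E}{E} = -2 + 1 = -1$)
$h{\left(f,F \right)} = F f$
$h^{2}{\left(0,\frac{0}{2} - \frac{6}{q{\left(-2 \right)}} \right)} = \left(\left(\frac{0}{2} - \frac{6}{-1}\right) 0\right)^{2} = \left(\left(0 \cdot \frac{1}{2} - -6\right) 0\right)^{2} = \left(\left(0 + 6\right) 0\right)^{2} = \left(6 \cdot 0\right)^{2} = 0^{2} = 0$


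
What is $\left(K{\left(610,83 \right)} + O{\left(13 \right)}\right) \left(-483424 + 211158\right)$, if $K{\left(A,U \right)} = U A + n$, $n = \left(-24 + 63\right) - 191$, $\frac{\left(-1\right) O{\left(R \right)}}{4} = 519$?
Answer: $-13178218932$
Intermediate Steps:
$O{\left(R \right)} = -2076$ ($O{\left(R \right)} = \left(-4\right) 519 = -2076$)
$n = -152$ ($n = 39 - 191 = -152$)
$K{\left(A,U \right)} = -152 + A U$ ($K{\left(A,U \right)} = U A - 152 = A U - 152 = -152 + A U$)
$\left(K{\left(610,83 \right)} + O{\left(13 \right)}\right) \left(-483424 + 211158\right) = \left(\left(-152 + 610 \cdot 83\right) - 2076\right) \left(-483424 + 211158\right) = \left(\left(-152 + 50630\right) - 2076\right) \left(-272266\right) = \left(50478 - 2076\right) \left(-272266\right) = 48402 \left(-272266\right) = -13178218932$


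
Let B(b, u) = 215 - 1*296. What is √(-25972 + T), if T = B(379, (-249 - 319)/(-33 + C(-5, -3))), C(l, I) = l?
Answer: I*√26053 ≈ 161.41*I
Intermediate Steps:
B(b, u) = -81 (B(b, u) = 215 - 296 = -81)
T = -81
√(-25972 + T) = √(-25972 - 81) = √(-26053) = I*√26053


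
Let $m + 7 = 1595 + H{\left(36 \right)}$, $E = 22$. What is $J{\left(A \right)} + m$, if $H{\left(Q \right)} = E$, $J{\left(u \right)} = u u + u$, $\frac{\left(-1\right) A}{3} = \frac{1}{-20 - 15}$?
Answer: $\frac{1972364}{1225} \approx 1610.1$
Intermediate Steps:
$A = \frac{3}{35}$ ($A = - \frac{3}{-20 - 15} = - \frac{3}{-35} = \left(-3\right) \left(- \frac{1}{35}\right) = \frac{3}{35} \approx 0.085714$)
$J{\left(u \right)} = u + u^{2}$ ($J{\left(u \right)} = u^{2} + u = u + u^{2}$)
$H{\left(Q \right)} = 22$
$m = 1610$ ($m = -7 + \left(1595 + 22\right) = -7 + 1617 = 1610$)
$J{\left(A \right)} + m = \frac{3 \left(1 + \frac{3}{35}\right)}{35} + 1610 = \frac{3}{35} \cdot \frac{38}{35} + 1610 = \frac{114}{1225} + 1610 = \frac{1972364}{1225}$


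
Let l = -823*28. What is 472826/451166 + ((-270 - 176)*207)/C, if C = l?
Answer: 13137087449/2599167326 ≈ 5.0543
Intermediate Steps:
l = -23044
C = -23044
472826/451166 + ((-270 - 176)*207)/C = 472826/451166 + ((-270 - 176)*207)/(-23044) = 472826*(1/451166) - 446*207*(-1/23044) = 236413/225583 - 92322*(-1/23044) = 236413/225583 + 46161/11522 = 13137087449/2599167326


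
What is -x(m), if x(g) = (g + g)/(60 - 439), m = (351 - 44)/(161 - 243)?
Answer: -307/15539 ≈ -0.019757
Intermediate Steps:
m = -307/82 (m = 307/(-82) = 307*(-1/82) = -307/82 ≈ -3.7439)
x(g) = -2*g/379 (x(g) = (2*g)/(-379) = (2*g)*(-1/379) = -2*g/379)
-x(m) = -(-2)*(-307)/(379*82) = -1*307/15539 = -307/15539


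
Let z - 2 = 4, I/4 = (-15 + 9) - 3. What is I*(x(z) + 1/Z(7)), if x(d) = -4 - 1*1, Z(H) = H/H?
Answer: 144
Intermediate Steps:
Z(H) = 1
I = -36 (I = 4*((-15 + 9) - 3) = 4*(-6 - 3) = 4*(-9) = -36)
z = 6 (z = 2 + 4 = 6)
x(d) = -5 (x(d) = -4 - 1 = -5)
I*(x(z) + 1/Z(7)) = -36*(-5 + 1/1) = -36*(-5 + 1) = -36*(-4) = 144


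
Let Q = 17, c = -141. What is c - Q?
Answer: -158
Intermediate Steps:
c - Q = -141 - 1*17 = -141 - 17 = -158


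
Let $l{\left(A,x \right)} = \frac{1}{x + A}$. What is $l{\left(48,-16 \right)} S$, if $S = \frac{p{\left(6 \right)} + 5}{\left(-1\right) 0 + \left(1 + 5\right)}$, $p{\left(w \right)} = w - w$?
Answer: $\frac{5}{192} \approx 0.026042$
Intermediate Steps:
$l{\left(A,x \right)} = \frac{1}{A + x}$
$p{\left(w \right)} = 0$
$S = \frac{5}{6}$ ($S = \frac{0 + 5}{\left(-1\right) 0 + \left(1 + 5\right)} = \frac{5}{0 + 6} = \frac{5}{6} \approx 0.83333$)
$l{\left(48,-16 \right)} S = \frac{1}{48 - 16} \cdot \frac{5}{6} = \frac{1}{32} \cdot \frac{5}{6} = \frac{5}{192}$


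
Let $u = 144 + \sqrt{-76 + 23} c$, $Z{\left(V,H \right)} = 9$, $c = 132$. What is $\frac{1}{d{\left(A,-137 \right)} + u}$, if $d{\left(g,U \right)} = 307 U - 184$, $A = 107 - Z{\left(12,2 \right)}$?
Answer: $- \frac{14033}{591083091} - \frac{44 i \sqrt{53}}{591083091} \approx -2.3741 \cdot 10^{-5} - 5.4193 \cdot 10^{-7} i$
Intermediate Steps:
$A = 98$ ($A = 107 - 9 = 98$)
$u = 144 + 132 i \sqrt{53}$ ($u = 144 + \sqrt{-76 + 23} \cdot 132 = 144 + \sqrt{-53} \cdot 132 = 144 + i \sqrt{53} \cdot 132 = 144 + 132 i \sqrt{53} \approx 144.0 + 960.97 i$)
$d{\left(g,U \right)} = -184 + 307 U$
$\frac{1}{d{\left(A,-137 \right)} + u} = \frac{1}{\left(-184 + 307 \left(-137\right)\right) + \left(144 + 132 i \sqrt{53}\right)} = \frac{1}{\left(-184 - 42059\right) + \left(144 + 132 i \sqrt{53}\right)} = \frac{1}{-42243 + \left(144 + 132 i \sqrt{53}\right)} = \frac{1}{-42099 + 132 i \sqrt{53}}$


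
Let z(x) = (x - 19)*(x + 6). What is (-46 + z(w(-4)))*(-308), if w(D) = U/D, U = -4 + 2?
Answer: 51205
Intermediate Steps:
U = -2
w(D) = -2/D
z(x) = (-19 + x)*(6 + x)
(-46 + z(w(-4)))*(-308) = (-46 + (-114 + (-2/(-4))**2 - (-26)/(-4)))*(-308) = (-46 + (-114 + (-2*(-1/4))**2 - (-26)*(-1)/4))*(-308) = (-46 + (-114 + (1/2)**2 - 13*1/2))*(-308) = (-46 + (-114 + 1/4 - 13/2))*(-308) = (-46 - 481/4)*(-308) = -665/4*(-308) = 51205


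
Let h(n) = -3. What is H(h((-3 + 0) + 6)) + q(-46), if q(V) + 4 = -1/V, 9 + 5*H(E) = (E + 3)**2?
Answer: -1329/230 ≈ -5.7783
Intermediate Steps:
H(E) = -9/5 + (3 + E)**2/5 (H(E) = -9/5 + (E + 3)**2/5 = -9/5 + (3 + E)**2/5)
q(V) = -4 - 1/V
H(h((-3 + 0) + 6)) + q(-46) = (1/5)*(-3)*(6 - 3) + (-4 - 1/(-46)) = (1/5)*(-3)*3 + (-4 - 1*(-1/46)) = -9/5 + (-4 + 1/46) = -9/5 - 183/46 = -1329/230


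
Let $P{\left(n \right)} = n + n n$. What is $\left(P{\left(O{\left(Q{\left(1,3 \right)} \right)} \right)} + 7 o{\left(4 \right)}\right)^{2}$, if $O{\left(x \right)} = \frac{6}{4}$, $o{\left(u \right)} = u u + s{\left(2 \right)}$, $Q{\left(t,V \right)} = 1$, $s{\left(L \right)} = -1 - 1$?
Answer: $\frac{165649}{16} \approx 10353.0$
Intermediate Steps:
$s{\left(L \right)} = -2$
$o{\left(u \right)} = -2 + u^{2}$ ($o{\left(u \right)} = u u - 2 = u^{2} - 2 = -2 + u^{2}$)
$O{\left(x \right)} = \frac{3}{2}$ ($O{\left(x \right)} = 6 \cdot \frac{1}{4} = \frac{3}{2}$)
$P{\left(n \right)} = n + n^{2}$
$\left(P{\left(O{\left(Q{\left(1,3 \right)} \right)} \right)} + 7 o{\left(4 \right)}\right)^{2} = \left(\frac{3 \left(1 + \frac{3}{2}\right)}{2} + 7 \left(-2 + 4^{2}\right)\right)^{2} = \left(\frac{3}{2} \cdot \frac{5}{2} + 7 \left(-2 + 16\right)\right)^{2} = \left(\frac{15}{4} + 7 \cdot 14\right)^{2} = \left(\frac{15}{4} + 98\right)^{2} = \left(\frac{407}{4}\right)^{2} = \frac{165649}{16}$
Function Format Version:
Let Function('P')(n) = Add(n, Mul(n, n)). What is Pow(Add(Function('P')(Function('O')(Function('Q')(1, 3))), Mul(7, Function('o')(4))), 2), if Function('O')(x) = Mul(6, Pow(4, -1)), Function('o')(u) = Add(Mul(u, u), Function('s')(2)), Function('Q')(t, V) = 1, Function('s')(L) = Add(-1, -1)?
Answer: Rational(165649, 16) ≈ 10353.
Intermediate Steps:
Function('s')(L) = -2
Function('o')(u) = Add(-2, Pow(u, 2)) (Function('o')(u) = Add(Mul(u, u), -2) = Add(Pow(u, 2), -2) = Add(-2, Pow(u, 2)))
Function('O')(x) = Rational(3, 2) (Function('O')(x) = Mul(6, Rational(1, 4)) = Rational(3, 2))
Function('P')(n) = Add(n, Pow(n, 2))
Pow(Add(Function('P')(Function('O')(Function('Q')(1, 3))), Mul(7, Function('o')(4))), 2) = Pow(Add(Mul(Rational(3, 2), Add(1, Rational(3, 2))), Mul(7, Add(-2, Pow(4, 2)))), 2) = Pow(Add(Mul(Rational(3, 2), Rational(5, 2)), Mul(7, Add(-2, 16))), 2) = Pow(Add(Rational(15, 4), Mul(7, 14)), 2) = Pow(Add(Rational(15, 4), 98), 2) = Pow(Rational(407, 4), 2) = Rational(165649, 16)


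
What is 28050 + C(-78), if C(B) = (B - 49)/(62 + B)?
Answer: 448927/16 ≈ 28058.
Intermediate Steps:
C(B) = (-49 + B)/(62 + B)
28050 + C(-78) = 28050 + (-49 - 78)/(62 - 78) = 28050 - 127/(-16) = 28050 - 1/16*(-127) = 28050 + 127/16 = 448927/16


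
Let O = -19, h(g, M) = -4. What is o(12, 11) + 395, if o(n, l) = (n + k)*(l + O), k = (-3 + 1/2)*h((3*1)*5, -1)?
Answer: 219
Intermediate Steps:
k = 10 (k = (-3 + 1/2)*(-4) = -5/2*(-4) = 10)
o(n, l) = (-19 + l)*(10 + n) (o(n, l) = (n + 10)*(l - 19) = (10 + n)*(-19 + l) = (-19 + l)*(10 + n))
o(12, 11) + 395 = (-190 - 19*12 + 10*11 + 11*12) + 395 = (-190 - 228 + 110 + 132) + 395 = -176 + 395 = 219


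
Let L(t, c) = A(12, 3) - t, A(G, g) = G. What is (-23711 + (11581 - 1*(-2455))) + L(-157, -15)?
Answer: -9506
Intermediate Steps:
L(t, c) = 12 - t
(-23711 + (11581 - 1*(-2455))) + L(-157, -15) = (-23711 + (11581 - 1*(-2455))) + (12 - 1*(-157)) = (-23711 + (11581 + 2455)) + (12 + 157) = (-23711 + 14036) + 169 = -9675 + 169 = -9506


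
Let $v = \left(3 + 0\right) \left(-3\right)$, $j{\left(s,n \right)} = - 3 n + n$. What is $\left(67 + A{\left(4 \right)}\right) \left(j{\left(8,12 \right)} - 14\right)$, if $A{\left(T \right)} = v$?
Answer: $-2204$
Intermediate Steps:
$j{\left(s,n \right)} = - 2 n$
$v = -9$ ($v = 3 \left(-3\right) = -9$)
$A{\left(T \right)} = -9$
$\left(67 + A{\left(4 \right)}\right) \left(j{\left(8,12 \right)} - 14\right) = \left(67 - 9\right) \left(\left(-2\right) 12 - 14\right) = 58 \left(-24 - 14\right) = 58 \left(-38\right) = -2204$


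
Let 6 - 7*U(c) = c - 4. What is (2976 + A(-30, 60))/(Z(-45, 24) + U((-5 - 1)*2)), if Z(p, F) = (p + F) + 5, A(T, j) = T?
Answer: -3437/15 ≈ -229.13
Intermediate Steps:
Z(p, F) = 5 + F + p (Z(p, F) = (F + p) + 5 = 5 + F + p)
U(c) = 10/7 - c/7 (U(c) = 6/7 - (c - 4)/7 = 6/7 - (-4 + c)/7 = 6/7 + (4/7 - c/7) = 10/7 - c/7)
(2976 + A(-30, 60))/(Z(-45, 24) + U((-5 - 1)*2)) = (2976 - 30)/((5 + 24 - 45) + (10/7 - (-5 - 1)*2/7)) = 2946/(-16 + (10/7 - (-6)*2/7)) = 2946/(-16 + (10/7 - ⅐*(-12))) = 2946/(-16 + (10/7 + 12/7)) = 2946/(-16 + 22/7) = 2946/(-90/7) = 2946*(-7/90) = -3437/15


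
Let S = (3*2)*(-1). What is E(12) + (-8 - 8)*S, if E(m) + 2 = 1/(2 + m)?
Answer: 1317/14 ≈ 94.071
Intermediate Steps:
S = -6 (S = 6*(-1) = -6)
E(m) = -2 + 1/(2 + m)
E(12) + (-8 - 8)*S = (-3 - 2*12)/(2 + 12) + (-8 - 8)*(-6) = (-3 - 24)/14 - 16*(-6) = (1/14)*(-27) + 96 = -27/14 + 96 = 1317/14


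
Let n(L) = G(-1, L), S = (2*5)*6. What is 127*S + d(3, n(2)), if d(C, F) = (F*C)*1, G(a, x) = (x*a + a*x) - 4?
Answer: 7596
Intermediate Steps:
S = 60 (S = 10*6 = 60)
G(a, x) = -4 + 2*a*x (G(a, x) = (a*x + a*x) - 4 = 2*a*x - 4 = -4 + 2*a*x)
n(L) = -4 - 2*L (n(L) = -4 + 2*(-1)*L = -4 - 2*L)
d(C, F) = C*F (d(C, F) = (C*F)*1 = C*F)
127*S + d(3, n(2)) = 127*60 + 3*(-4 - 2*2) = 7620 + 3*(-4 - 4) = 7620 + 3*(-8) = 7620 - 24 = 7596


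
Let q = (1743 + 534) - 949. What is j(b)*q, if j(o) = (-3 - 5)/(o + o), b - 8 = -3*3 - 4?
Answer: 5312/5 ≈ 1062.4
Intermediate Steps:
b = -5 (b = 8 + (-3*3 - 4) = 8 + (-9 - 4) = 8 - 13 = -5)
j(o) = -4/o (j(o) = -8*1/(2*o) = -4/o)
q = 1328 (q = 2277 - 949 = 1328)
j(b)*q = -4/(-5)*1328 = -4*(-⅕)*1328 = (⅘)*1328 = 5312/5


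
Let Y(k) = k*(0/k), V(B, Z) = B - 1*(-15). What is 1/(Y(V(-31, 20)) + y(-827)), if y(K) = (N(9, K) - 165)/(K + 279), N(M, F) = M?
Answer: 137/39 ≈ 3.5128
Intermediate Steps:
V(B, Z) = 15 + B (V(B, Z) = B + 15 = 15 + B)
Y(k) = 0 (Y(k) = k*0 = 0)
y(K) = -156/(279 + K) (y(K) = (9 - 165)/(K + 279) = -156/(279 + K))
1/(Y(V(-31, 20)) + y(-827)) = 1/(0 - 156/(279 - 827)) = 1/(0 - 156/(-548)) = 1/(0 - 156*(-1/548)) = 1/(0 + 39/137) = 1/(39/137) = 137/39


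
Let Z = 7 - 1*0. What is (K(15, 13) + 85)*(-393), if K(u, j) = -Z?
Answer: -30654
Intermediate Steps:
Z = 7 (Z = 7 + 0 = 7)
K(u, j) = -7 (K(u, j) = -1*7 = -7)
(K(15, 13) + 85)*(-393) = (-7 + 85)*(-393) = 78*(-393) = -30654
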